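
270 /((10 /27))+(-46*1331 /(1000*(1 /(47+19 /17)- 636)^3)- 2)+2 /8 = 51196752961132063411191 /70397735227743195500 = 727.25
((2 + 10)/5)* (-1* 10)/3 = -8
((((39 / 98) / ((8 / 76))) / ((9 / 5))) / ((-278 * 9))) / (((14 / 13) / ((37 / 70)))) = -118807 / 288350496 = -0.00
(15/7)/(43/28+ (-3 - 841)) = -20/7863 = -0.00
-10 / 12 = -5 / 6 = -0.83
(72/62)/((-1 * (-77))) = 36/2387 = 0.02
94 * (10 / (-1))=-940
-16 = -16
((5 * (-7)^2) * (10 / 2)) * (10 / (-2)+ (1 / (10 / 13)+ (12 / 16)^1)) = -14455 / 4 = -3613.75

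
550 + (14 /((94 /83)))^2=1552511 /2209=702.81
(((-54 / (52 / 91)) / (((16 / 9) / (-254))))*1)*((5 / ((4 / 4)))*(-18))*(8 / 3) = -3240405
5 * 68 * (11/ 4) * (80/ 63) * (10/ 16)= 46750/ 63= 742.06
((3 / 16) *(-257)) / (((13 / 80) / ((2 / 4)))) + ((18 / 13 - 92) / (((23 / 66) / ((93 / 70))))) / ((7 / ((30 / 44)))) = -5330571 / 29302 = -181.92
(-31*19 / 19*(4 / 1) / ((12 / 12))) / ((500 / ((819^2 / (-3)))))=6931197 / 125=55449.58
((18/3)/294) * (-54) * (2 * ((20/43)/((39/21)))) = -2160/3913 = -0.55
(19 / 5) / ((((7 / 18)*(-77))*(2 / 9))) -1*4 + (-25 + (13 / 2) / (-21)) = -483169 / 16170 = -29.88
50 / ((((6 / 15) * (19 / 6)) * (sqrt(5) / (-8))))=-1200 * sqrt(5) / 19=-141.23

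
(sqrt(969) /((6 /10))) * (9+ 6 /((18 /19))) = 230 * sqrt(969) /9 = 795.51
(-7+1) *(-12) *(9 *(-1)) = -648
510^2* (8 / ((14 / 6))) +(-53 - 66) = 6241567 / 7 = 891652.43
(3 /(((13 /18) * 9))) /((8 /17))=51 /52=0.98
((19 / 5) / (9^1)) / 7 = 19 / 315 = 0.06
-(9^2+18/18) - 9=-91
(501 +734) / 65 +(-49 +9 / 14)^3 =-113059.98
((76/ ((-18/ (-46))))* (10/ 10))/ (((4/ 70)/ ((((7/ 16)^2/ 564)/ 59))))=0.02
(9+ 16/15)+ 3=13.07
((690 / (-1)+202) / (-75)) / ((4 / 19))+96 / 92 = 55114 / 1725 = 31.95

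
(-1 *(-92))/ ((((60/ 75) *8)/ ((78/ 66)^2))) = 19435/ 968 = 20.08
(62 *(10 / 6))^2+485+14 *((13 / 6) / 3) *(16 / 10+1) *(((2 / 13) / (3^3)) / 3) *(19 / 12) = 244131679 / 21870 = 11162.86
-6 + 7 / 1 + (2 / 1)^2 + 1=6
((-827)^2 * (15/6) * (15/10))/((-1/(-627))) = 6432352245/4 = 1608088061.25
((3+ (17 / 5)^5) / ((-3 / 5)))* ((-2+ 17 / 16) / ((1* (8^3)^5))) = 89327 / 4398046511104000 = 0.00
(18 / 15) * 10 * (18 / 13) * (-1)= -216 / 13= -16.62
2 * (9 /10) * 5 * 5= 45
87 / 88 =0.99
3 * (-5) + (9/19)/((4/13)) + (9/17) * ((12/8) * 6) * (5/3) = -5.52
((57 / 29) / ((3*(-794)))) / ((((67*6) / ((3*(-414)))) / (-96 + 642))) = 1073709 / 771371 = 1.39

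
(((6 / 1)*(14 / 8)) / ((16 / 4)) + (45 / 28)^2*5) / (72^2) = 4061 / 1354752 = 0.00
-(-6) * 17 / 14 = 51 / 7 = 7.29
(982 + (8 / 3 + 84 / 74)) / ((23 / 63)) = 2297904 / 851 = 2700.24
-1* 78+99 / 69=-1761 / 23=-76.57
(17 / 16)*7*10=74.38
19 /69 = 0.28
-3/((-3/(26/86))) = 13/43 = 0.30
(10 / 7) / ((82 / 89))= 445 / 287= 1.55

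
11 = 11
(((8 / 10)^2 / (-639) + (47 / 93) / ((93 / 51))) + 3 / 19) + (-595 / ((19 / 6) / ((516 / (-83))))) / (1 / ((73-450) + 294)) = -28280053584394 / 291687525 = -96953.25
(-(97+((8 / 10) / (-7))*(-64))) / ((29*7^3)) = -3651 / 348145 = -0.01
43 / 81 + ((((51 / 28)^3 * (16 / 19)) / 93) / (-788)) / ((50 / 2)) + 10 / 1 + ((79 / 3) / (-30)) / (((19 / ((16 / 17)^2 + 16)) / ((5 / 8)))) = 3742783899551447 / 372664903388400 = 10.04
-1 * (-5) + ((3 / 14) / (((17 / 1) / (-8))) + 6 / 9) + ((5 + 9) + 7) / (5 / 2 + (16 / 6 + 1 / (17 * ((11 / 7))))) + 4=28351819 / 2084523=13.60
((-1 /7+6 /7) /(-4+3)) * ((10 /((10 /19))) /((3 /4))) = -380 /21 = -18.10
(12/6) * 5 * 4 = 40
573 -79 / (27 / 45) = 1324 / 3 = 441.33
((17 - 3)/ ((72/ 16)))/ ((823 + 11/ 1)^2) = 7/ 1565001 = 0.00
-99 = -99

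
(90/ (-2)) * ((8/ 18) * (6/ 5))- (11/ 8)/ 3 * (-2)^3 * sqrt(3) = -17.65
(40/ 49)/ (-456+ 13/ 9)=-360/ 200459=-0.00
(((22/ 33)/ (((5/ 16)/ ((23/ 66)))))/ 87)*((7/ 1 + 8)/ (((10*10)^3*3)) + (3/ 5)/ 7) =2760161/ 3768187500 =0.00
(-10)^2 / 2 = 50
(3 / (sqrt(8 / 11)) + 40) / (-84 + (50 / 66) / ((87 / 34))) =-57420 / 120157 - 8613 * sqrt(22) / 961256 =-0.52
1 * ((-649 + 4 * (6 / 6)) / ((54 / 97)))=-20855 / 18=-1158.61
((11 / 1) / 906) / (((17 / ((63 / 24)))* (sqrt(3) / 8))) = 0.01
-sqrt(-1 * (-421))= -sqrt(421)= -20.52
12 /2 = 6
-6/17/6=-1/17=-0.06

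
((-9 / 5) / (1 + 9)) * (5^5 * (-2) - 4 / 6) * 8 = 225024 / 25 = 9000.96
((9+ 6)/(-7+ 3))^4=50625/256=197.75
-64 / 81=-0.79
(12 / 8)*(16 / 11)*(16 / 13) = 384 / 143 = 2.69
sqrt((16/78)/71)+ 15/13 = 2*sqrt(5538)/2769+ 15/13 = 1.21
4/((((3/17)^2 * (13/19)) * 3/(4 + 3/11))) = 1032308/3861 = 267.37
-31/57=-0.54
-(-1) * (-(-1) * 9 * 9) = 81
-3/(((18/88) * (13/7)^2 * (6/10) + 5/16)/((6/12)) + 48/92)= -1487640/988441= -1.51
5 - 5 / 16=75 / 16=4.69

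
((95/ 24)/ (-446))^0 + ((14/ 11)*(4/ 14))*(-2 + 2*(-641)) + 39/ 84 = -143357/ 308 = -465.44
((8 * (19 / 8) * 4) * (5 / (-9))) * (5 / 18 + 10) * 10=-351500 / 81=-4339.51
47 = 47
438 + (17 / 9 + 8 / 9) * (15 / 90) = 23677 / 54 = 438.46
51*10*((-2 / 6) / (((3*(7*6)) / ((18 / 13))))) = -170 / 91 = -1.87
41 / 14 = 2.93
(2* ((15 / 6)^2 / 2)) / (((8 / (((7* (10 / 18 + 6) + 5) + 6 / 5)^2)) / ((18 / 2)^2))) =171698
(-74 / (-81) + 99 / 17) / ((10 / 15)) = 9277 / 918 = 10.11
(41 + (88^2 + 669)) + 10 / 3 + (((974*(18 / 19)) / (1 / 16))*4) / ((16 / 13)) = 56439.65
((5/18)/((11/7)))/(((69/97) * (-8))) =-3395/109296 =-0.03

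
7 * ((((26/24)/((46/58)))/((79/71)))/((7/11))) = 294437/21804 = 13.50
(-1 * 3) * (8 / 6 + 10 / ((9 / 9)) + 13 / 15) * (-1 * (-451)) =-82533 / 5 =-16506.60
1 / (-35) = -0.03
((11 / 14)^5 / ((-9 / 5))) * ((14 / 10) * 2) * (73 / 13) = -2.62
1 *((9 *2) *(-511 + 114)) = -7146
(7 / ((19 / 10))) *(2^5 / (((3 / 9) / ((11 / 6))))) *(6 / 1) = 73920 / 19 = 3890.53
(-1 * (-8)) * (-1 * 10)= -80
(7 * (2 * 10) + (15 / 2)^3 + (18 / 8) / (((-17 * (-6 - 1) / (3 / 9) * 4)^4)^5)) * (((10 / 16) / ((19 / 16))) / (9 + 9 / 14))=310471213948480939803085918749817907150441889081130264437813411841 / 10123739568127806904114608378748233679845967843548058201595314176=30.67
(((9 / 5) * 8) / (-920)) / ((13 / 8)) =-72 / 7475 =-0.01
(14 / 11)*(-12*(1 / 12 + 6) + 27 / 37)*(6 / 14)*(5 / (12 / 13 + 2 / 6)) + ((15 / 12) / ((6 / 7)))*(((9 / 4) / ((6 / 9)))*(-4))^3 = -682834275 / 182336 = -3744.92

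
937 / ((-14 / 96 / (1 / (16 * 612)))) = -937 / 1428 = -0.66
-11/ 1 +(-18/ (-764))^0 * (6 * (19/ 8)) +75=313/ 4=78.25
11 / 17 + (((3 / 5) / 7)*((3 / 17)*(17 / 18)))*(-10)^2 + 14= 1913 / 119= 16.08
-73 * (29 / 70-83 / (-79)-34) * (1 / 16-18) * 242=-65158205607 / 6320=-10309842.66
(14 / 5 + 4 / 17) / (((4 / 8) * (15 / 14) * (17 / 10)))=4816 / 1445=3.33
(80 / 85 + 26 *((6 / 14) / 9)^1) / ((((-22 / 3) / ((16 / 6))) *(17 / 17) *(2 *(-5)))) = 0.08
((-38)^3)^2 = 3010936384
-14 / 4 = -7 / 2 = -3.50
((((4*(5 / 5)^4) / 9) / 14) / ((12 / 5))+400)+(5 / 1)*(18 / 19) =2906915 / 7182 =404.75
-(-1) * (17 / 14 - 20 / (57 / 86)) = -23111 / 798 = -28.96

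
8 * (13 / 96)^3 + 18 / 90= 121577 / 552960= 0.22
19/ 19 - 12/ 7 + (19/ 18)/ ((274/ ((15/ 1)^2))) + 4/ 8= 0.65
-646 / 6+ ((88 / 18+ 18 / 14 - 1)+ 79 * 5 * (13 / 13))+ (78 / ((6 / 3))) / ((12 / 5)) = 77807 / 252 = 308.76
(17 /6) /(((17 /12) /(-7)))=-14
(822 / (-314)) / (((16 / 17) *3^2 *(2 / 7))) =-16303 / 15072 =-1.08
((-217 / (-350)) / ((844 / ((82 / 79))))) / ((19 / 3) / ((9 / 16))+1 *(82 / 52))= 446121 / 7510217950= 0.00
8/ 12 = 2/ 3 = 0.67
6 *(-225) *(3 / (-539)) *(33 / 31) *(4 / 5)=9720 / 1519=6.40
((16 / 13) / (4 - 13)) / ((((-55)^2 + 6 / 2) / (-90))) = 40 / 9841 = 0.00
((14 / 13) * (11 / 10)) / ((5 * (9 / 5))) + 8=4757 / 585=8.13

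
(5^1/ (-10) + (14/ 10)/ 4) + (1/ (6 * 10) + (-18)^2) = 4858/ 15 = 323.87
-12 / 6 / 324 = -1 / 162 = -0.01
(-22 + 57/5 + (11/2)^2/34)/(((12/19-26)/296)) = 4641909/40970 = 113.30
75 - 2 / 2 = 74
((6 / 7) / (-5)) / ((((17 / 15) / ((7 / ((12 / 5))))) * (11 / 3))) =-45 / 374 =-0.12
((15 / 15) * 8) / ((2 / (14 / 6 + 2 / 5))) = 164 / 15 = 10.93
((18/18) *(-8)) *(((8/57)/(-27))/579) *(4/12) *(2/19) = 128/50791617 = 0.00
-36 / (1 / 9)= -324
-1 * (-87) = 87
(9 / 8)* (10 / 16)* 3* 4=135 / 16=8.44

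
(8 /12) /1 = 2 /3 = 0.67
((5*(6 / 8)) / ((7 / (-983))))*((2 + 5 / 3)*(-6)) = 162195 / 14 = 11585.36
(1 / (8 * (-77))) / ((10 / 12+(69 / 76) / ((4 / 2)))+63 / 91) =-741 / 903595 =-0.00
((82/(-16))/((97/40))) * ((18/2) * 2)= -3690/97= -38.04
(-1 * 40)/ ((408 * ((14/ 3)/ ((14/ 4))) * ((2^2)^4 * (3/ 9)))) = -15/ 17408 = -0.00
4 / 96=1 / 24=0.04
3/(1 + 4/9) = 27/13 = 2.08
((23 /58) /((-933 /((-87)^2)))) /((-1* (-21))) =-667 /4354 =-0.15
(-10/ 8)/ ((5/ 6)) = -3/ 2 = -1.50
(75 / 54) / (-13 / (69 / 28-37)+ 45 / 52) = 1.12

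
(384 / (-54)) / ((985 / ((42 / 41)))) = -896 / 121155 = -0.01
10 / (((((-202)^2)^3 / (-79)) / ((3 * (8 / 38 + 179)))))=-4034925 / 645404251565408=-0.00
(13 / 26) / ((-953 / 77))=-77 / 1906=-0.04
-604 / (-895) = 604 / 895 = 0.67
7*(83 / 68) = 8.54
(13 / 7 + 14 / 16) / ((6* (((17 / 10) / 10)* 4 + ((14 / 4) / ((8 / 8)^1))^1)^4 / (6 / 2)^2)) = 179296875 / 13356208327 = 0.01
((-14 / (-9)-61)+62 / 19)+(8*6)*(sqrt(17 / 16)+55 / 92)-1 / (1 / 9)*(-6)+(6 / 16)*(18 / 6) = 77.12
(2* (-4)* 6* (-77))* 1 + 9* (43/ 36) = 14827/ 4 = 3706.75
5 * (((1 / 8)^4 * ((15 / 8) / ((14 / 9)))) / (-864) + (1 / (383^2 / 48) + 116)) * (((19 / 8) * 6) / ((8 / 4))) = 71191733815897455 / 17227231264768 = 4132.51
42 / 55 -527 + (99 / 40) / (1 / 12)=-54619 / 110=-496.54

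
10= 10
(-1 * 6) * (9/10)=-27/5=-5.40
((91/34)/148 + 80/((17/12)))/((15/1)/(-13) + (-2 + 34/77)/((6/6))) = -284535251/13661880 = -20.83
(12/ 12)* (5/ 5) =1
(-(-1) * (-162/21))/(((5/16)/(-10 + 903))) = -771552/35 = -22044.34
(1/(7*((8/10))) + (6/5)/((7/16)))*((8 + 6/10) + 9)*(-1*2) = -17996/175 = -102.83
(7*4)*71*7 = 13916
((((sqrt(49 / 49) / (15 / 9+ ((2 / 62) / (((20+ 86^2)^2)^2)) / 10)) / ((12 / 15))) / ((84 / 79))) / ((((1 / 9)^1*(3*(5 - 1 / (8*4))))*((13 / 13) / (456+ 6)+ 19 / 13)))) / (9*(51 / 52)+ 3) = 734422185120285443358720 / 29852955554209739457387643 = 0.02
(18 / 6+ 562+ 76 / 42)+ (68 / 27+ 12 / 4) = 108170 / 189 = 572.33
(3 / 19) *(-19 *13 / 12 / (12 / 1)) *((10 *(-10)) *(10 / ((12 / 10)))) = 8125 / 36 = 225.69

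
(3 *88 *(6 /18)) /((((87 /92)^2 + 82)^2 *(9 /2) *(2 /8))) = 50434064384 /4430397732201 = 0.01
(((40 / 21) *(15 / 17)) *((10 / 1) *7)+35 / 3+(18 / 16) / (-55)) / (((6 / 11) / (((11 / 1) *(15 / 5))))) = 31914751 / 4080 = 7822.24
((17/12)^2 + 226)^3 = 35394167353537/2985984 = 11853435.03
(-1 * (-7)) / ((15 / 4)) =28 / 15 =1.87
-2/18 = -1/9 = -0.11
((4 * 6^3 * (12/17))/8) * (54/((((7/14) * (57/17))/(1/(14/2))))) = 46656/133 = 350.80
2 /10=1 /5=0.20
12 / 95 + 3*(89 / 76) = 1383 / 380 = 3.64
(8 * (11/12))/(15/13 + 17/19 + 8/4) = 2717/1500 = 1.81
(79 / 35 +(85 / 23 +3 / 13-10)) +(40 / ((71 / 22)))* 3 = 24791931 / 743015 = 33.37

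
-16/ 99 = -0.16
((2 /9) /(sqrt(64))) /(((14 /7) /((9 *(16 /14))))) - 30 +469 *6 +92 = 20133 /7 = 2876.14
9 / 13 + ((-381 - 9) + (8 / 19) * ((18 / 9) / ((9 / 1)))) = -865223 / 2223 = -389.21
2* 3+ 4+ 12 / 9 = 34 / 3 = 11.33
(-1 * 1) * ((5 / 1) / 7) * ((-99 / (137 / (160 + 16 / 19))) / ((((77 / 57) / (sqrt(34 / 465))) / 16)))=440064 * sqrt(15810) / 208103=265.89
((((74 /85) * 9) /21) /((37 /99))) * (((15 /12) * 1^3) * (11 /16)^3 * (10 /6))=658845 /974848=0.68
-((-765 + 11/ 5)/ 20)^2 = -3636649/ 2500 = -1454.66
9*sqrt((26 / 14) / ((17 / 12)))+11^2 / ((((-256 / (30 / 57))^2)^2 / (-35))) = -2646875 / 34982777061376+18*sqrt(4641) / 119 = 10.30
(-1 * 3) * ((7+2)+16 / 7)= -237 / 7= -33.86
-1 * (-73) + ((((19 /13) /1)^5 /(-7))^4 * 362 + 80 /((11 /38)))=325042892272215461822134698625 /501940098258376793978173211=647.57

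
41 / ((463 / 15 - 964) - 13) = -615 / 14192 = -0.04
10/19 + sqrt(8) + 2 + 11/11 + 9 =2 *sqrt(2) + 238/19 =15.35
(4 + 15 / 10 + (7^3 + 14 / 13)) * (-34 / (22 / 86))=-6644059 / 143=-46461.95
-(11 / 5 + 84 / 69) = -393 / 115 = -3.42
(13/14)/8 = 13/112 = 0.12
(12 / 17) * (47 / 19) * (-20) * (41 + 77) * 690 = -918417600 / 323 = -2843398.14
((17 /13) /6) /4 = 17 /312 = 0.05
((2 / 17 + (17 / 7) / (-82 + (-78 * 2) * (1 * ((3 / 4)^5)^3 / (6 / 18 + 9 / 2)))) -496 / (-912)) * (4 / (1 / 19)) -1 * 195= -16833755908316005 / 114542942811171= -146.96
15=15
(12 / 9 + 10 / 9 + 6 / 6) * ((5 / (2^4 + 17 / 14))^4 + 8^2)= 6693574991024 / 30360623049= 220.47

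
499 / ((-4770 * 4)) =-0.03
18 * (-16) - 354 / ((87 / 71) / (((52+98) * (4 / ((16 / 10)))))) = -3150102 / 29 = -108624.21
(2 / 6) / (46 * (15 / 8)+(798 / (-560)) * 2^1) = 5 / 1251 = 0.00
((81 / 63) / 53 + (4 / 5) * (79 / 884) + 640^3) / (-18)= -53733621779627 / 3689595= -14563555.56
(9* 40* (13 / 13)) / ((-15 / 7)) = -168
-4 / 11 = -0.36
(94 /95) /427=94 /40565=0.00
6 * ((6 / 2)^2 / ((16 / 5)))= 135 / 8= 16.88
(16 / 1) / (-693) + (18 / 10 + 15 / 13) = 132016 / 45045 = 2.93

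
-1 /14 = -0.07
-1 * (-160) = 160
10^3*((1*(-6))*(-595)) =3570000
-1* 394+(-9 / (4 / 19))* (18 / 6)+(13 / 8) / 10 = -41767 / 80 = -522.09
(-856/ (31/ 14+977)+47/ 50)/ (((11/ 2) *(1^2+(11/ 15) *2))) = 135369/ 27897815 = 0.00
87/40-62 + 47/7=-14871/280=-53.11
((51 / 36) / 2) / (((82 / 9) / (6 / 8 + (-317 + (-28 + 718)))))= 76245 / 2624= 29.06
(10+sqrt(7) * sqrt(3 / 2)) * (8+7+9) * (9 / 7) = 108 * sqrt(42) / 7+2160 / 7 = 408.56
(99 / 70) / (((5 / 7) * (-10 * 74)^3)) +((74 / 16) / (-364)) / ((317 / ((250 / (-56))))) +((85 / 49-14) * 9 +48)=-127623889311125173 / 2045661927400000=-62.39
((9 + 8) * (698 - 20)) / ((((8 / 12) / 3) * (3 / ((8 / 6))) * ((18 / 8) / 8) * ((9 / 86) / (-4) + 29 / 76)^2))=10504162254848 / 16188987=648846.17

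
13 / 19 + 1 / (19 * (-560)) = 7279 / 10640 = 0.68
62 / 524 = 31 / 262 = 0.12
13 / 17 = 0.76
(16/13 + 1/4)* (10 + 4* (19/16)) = 4543/208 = 21.84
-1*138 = -138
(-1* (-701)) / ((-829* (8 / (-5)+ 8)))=-3505 / 26528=-0.13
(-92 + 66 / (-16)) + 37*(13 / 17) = -9225 / 136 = -67.83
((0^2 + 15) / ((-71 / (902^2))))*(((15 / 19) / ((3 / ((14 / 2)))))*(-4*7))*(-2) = -23919957600 / 1349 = -17731621.65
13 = 13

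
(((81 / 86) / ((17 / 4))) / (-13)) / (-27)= 6 / 9503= 0.00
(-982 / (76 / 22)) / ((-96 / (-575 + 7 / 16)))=-49651393 / 29184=-1701.32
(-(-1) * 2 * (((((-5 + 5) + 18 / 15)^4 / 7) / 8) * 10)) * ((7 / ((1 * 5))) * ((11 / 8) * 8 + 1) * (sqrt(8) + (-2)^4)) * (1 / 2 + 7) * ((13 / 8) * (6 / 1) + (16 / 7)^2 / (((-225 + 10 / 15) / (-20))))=7858870776 * sqrt(2) / 4122125 + 62870966208 / 4122125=17948.29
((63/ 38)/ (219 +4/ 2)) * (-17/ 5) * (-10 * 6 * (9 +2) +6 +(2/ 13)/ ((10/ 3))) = 2677941/ 160550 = 16.68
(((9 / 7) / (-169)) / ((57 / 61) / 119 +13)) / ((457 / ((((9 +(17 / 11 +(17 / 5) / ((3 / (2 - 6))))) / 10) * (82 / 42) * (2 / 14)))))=-2636054 / 12283555309025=-0.00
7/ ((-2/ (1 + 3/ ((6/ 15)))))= -119/ 4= -29.75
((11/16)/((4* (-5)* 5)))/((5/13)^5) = -4084223/5000000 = -0.82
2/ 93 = 0.02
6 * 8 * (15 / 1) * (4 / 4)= 720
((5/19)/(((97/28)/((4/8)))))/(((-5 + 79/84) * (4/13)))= -19110/628463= -0.03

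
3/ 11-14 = -151/ 11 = -13.73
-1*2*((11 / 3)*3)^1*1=-22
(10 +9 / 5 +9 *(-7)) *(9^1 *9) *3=-62208 / 5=-12441.60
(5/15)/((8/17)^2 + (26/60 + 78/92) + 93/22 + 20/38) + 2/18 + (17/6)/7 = 18698375315/32852957634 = 0.57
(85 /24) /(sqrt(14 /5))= 85 * sqrt(70) /336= 2.12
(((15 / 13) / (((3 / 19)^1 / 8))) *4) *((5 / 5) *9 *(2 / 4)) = 13680 / 13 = 1052.31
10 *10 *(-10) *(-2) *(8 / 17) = 16000 / 17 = 941.18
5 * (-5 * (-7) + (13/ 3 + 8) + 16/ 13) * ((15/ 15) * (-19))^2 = 87658.21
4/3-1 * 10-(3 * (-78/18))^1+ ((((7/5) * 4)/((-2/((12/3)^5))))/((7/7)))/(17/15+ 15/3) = -31957/69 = -463.14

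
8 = 8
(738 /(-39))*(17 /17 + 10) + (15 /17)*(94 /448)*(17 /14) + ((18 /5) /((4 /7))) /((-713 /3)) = -30223826391 /145337920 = -207.96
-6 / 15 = -2 / 5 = -0.40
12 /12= 1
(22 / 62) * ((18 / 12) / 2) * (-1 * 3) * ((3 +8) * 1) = -8.78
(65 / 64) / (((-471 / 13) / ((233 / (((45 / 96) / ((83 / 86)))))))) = -3268291 / 243036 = -13.45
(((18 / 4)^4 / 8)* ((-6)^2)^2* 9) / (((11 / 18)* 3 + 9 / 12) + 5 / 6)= 14348907 / 82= 174986.67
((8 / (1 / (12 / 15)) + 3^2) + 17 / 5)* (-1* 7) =-658 / 5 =-131.60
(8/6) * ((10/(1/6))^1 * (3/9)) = 80/3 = 26.67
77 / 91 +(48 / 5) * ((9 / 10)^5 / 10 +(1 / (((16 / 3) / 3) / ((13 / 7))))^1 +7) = 2236370377 / 28437500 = 78.64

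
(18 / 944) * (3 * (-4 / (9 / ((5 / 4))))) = -15 / 472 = -0.03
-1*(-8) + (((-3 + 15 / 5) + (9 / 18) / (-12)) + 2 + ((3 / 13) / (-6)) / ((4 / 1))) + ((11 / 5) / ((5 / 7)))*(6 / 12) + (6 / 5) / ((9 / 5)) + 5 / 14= 28466 / 2275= 12.51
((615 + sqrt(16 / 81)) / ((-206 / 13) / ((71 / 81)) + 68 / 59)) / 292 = -301637323 / 2422253880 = -0.12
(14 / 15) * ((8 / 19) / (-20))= -0.02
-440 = -440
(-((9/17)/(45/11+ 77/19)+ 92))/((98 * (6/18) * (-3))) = 2663809/2835532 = 0.94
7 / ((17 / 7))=2.88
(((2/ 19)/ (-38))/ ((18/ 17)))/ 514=-17/ 3339972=-0.00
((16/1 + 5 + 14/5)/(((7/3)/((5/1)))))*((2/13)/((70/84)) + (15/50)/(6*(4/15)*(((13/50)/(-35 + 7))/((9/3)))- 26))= 6025599/682630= 8.83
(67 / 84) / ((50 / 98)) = 469 / 300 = 1.56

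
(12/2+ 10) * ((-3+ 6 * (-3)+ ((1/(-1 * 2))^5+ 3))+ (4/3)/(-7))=-12245/42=-291.55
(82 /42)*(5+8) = 533 /21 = 25.38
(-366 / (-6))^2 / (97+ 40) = 3721 / 137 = 27.16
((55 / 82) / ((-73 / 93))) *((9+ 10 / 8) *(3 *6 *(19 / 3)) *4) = -291555 / 73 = -3993.90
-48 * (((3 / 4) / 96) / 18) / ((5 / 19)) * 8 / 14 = -19 / 420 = -0.05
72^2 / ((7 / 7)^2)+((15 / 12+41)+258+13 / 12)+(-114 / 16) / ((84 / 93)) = 5477.44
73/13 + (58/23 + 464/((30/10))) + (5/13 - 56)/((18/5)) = 20335/138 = 147.36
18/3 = 6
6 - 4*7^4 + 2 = -9596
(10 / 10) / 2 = 1 / 2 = 0.50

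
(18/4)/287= 0.02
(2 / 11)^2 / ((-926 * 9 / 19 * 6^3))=-19 / 54454356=-0.00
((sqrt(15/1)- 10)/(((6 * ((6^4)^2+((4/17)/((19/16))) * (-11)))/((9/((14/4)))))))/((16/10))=-24225/15190427392+4845 * sqrt(15)/30380854784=-0.00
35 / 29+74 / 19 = 2811 / 551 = 5.10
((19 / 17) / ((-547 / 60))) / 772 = -285 / 1794707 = -0.00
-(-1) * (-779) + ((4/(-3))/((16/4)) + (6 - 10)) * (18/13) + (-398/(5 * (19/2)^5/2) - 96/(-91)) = -883214450757/1126625045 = -783.95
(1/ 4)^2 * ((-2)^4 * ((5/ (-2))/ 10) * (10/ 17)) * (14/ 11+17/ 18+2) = -4175/ 6732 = -0.62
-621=-621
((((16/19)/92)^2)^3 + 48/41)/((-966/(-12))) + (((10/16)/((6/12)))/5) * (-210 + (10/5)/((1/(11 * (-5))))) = -3677133384043972044784/45972524675130802609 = -79.99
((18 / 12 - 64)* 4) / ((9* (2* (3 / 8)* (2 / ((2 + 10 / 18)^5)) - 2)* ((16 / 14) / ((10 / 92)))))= 48972175 / 36818244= 1.33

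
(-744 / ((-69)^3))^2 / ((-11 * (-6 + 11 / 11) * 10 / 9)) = 30752 / 366388825275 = 0.00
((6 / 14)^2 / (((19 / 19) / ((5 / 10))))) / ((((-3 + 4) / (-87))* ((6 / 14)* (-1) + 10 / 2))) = -783 / 448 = -1.75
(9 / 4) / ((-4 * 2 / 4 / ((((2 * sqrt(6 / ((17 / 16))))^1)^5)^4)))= -78426848938210222562869248 / 2015993900449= -38902324516330.67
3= 3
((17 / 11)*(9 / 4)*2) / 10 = 153 / 220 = 0.70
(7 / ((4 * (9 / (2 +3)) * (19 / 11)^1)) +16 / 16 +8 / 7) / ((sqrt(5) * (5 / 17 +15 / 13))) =572611 * sqrt(5) / 1532160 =0.84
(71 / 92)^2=5041 / 8464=0.60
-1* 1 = -1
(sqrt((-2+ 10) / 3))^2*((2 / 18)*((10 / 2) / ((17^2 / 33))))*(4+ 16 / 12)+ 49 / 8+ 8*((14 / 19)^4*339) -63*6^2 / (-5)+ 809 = 84161060728127 / 40675790520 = 2069.07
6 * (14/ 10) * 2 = 84/ 5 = 16.80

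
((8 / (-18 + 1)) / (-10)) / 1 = 4 / 85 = 0.05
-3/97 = -0.03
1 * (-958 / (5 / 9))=-8622 / 5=-1724.40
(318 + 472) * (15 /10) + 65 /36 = 42725 /36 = 1186.81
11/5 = 2.20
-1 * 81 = -81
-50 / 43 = -1.16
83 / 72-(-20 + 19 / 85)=128087 / 6120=20.93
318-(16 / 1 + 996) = -694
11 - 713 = -702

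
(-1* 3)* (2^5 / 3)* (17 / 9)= -544 / 9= -60.44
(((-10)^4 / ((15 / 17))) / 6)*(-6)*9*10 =-1020000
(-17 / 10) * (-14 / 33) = 119 / 165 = 0.72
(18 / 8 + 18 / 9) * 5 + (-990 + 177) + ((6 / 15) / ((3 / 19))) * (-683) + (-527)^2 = 16512419 / 60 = 275206.98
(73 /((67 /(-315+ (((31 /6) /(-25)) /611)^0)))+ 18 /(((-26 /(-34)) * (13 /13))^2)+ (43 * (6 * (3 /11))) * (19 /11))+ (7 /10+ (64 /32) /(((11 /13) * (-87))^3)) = -18766854940677527 /99242414232390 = -189.10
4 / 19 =0.21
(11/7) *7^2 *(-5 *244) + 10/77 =-7233370/77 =-93939.87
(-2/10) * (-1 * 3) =0.60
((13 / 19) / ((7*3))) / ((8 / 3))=13 / 1064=0.01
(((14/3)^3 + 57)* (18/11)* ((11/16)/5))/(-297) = -4283/35640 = -0.12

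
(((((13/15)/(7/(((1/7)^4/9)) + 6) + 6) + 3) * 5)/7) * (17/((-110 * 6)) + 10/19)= 3.22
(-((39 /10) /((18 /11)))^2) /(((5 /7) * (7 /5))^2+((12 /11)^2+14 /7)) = -14641 /10800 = -1.36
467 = 467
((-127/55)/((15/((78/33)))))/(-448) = 1651/2032800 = 0.00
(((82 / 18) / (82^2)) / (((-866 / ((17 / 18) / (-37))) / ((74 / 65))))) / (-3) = -17 / 2243269080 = -0.00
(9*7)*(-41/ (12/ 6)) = -2583/ 2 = -1291.50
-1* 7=-7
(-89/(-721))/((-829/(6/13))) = -534/7770217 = -0.00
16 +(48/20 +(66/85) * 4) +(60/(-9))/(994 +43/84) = 152661692/7100815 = 21.50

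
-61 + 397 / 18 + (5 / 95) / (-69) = -306343 / 7866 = -38.95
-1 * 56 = -56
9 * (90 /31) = 810 /31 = 26.13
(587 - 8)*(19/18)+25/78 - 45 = 566.49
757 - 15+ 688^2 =474086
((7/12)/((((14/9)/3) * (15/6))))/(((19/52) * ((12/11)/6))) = 1287/190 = 6.77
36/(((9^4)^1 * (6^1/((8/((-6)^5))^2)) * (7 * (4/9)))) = 1/3214155168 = 0.00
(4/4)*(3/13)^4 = 81/28561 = 0.00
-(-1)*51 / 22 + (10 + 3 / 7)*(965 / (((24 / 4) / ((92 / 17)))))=9079.26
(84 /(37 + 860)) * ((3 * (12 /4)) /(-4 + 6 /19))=-342 /1495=-0.23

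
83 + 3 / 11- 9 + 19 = 1026 / 11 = 93.27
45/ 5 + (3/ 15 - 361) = -1759/ 5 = -351.80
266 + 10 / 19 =5064 / 19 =266.53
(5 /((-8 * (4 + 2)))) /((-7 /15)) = 25 /112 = 0.22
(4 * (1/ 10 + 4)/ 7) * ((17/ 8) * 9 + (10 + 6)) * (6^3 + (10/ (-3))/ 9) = 33537631/ 1890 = 17744.78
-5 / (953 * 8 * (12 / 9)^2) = -45 / 121984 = -0.00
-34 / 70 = -17 / 35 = -0.49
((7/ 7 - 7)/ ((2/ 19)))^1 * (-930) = 53010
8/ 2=4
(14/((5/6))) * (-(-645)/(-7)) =-1548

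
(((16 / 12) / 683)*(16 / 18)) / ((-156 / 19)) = -152 / 719199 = -0.00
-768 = -768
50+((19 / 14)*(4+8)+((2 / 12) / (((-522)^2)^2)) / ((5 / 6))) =172254270193927 / 2598663558960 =66.29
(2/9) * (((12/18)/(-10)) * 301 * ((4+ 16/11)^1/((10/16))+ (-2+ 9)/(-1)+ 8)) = -64414/1485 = -43.38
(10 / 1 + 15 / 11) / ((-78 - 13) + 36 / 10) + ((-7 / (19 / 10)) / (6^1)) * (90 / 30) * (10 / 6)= -46150 / 14421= -3.20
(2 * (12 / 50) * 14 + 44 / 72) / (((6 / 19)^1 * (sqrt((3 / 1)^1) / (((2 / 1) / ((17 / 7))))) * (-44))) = -438767 * sqrt(3) / 3029400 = -0.25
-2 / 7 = -0.29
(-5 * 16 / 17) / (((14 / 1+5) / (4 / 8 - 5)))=360 / 323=1.11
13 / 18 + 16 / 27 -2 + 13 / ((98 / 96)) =31883 / 2646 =12.05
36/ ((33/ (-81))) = -88.36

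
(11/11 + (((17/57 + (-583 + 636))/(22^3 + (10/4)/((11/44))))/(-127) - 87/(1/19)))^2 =4061333939336669756761/1488156459310161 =2729104.13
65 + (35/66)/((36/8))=19340/297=65.12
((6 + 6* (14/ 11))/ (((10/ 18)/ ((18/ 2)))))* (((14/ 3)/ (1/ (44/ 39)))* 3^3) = 408240/ 13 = 31403.08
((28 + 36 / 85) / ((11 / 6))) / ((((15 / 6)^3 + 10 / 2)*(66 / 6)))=38656 / 565675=0.07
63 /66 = 21 /22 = 0.95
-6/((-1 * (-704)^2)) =3/247808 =0.00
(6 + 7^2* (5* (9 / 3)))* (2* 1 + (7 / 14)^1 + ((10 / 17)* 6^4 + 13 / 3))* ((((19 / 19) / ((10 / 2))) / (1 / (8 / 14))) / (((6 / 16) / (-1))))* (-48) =4960993024 / 595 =8337803.40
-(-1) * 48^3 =110592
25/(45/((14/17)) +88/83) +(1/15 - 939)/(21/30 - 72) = 1885368086/138451053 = 13.62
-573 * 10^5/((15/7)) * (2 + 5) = -187180000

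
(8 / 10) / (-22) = -2 / 55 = -0.04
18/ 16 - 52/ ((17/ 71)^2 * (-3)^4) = -1886375/ 187272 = -10.07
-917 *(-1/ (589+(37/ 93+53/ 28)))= 2387868/ 1539721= 1.55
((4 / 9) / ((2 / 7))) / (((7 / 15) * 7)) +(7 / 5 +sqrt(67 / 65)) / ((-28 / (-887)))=887 * sqrt(4355) / 1820 +18827 / 420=76.99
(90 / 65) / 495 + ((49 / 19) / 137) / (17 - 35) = 58673 / 33500610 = 0.00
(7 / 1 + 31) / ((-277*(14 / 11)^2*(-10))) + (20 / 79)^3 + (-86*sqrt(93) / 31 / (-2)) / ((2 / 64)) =3305176661 / 133840366940 + 1376*sqrt(93) / 31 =428.08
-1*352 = -352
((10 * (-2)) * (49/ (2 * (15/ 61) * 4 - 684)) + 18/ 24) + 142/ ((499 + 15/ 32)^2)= 23248229096519/ 10628003447556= 2.19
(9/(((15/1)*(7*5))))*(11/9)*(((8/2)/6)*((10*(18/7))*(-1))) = -88/245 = -0.36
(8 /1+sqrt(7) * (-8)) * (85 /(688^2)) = 85 /59168 -85 * sqrt(7) /59168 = -0.00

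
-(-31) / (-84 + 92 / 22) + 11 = 9317 / 878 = 10.61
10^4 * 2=20000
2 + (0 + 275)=277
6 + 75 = 81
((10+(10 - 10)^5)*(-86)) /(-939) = 860 /939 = 0.92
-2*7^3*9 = -6174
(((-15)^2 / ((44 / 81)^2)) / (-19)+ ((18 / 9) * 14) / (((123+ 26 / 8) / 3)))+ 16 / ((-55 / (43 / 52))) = -9588836581 / 241486960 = -39.71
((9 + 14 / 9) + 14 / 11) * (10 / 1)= 11710 / 99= 118.28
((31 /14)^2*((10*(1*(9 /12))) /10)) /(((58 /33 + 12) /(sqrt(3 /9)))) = 31713*sqrt(3) /355936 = 0.15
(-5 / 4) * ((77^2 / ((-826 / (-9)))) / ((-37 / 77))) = 2934855 / 17464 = 168.05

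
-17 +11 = -6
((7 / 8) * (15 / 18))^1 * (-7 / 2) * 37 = -9065 / 96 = -94.43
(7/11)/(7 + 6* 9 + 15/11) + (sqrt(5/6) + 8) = sqrt(30)/6 + 785/98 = 8.92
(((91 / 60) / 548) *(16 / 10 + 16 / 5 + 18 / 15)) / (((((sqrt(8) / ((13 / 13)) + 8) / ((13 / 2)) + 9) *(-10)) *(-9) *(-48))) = -157339 / 418004755200 + 1183 *sqrt(2) / 104501188800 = -0.00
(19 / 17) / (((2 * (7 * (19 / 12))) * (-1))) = -6 / 119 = -0.05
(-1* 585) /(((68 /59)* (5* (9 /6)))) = -2301 /34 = -67.68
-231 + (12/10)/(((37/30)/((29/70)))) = -298623/1295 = -230.60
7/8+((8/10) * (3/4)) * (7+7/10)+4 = 1899/200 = 9.50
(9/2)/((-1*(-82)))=9/164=0.05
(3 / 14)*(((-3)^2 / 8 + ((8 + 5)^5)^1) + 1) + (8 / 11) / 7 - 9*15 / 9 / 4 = 98017421 / 1232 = 79559.59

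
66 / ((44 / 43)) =129 / 2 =64.50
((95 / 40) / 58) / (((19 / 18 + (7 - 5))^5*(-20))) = -1121931 / 145952468750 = -0.00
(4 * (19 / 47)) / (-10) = -38 / 235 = -0.16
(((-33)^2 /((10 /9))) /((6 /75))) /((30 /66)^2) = 1185921 /20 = 59296.05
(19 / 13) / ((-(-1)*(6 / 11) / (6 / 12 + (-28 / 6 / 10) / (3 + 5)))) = 11077 / 9360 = 1.18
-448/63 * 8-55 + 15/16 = -110.95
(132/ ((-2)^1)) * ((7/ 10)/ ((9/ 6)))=-154/ 5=-30.80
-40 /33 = -1.21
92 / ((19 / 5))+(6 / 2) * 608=35116 / 19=1848.21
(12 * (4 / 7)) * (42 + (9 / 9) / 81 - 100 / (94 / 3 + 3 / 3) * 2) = 643408 / 2619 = 245.67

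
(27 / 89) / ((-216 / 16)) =-2 / 89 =-0.02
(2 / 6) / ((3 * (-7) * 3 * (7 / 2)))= -0.00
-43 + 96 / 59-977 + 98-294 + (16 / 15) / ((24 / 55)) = -643534 / 531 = -1211.93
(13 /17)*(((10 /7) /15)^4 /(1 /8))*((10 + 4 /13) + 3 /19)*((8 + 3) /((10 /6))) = 727936 /20939121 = 0.03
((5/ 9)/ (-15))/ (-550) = 1/ 14850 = 0.00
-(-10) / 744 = 5 / 372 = 0.01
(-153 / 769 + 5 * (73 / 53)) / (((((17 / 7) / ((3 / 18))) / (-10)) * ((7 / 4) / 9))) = -16354560 / 692869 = -23.60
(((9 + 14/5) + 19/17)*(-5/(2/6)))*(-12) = 39528/17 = 2325.18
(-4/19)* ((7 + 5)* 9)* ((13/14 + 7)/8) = -2997/133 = -22.53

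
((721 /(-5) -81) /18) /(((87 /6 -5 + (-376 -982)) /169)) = 190294 /121365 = 1.57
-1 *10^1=-10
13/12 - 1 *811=-9719/12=-809.92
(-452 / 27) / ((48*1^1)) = -113 / 324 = -0.35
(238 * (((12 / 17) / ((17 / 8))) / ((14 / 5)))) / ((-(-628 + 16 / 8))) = 240 / 5321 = 0.05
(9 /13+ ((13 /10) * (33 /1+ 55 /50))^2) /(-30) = -255559357 /3900000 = -65.53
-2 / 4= -1 / 2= -0.50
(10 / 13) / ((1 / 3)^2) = 6.92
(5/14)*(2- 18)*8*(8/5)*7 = -512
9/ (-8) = -9/ 8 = -1.12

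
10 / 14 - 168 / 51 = -2.58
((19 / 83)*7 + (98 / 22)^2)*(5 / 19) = 1076880 / 190817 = 5.64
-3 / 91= -0.03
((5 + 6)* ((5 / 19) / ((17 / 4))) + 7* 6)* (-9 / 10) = -38.41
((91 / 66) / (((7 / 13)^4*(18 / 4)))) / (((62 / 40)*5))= 1485172 / 3158001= 0.47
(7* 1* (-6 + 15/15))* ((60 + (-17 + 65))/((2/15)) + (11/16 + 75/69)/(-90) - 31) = -180598789/6624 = -27264.31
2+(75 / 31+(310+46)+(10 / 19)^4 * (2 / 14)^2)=360.42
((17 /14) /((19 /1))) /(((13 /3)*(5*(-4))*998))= -51 /69021680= -0.00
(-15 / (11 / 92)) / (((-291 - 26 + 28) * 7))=1380 / 22253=0.06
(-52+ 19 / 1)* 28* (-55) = 50820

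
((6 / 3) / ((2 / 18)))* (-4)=-72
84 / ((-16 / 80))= -420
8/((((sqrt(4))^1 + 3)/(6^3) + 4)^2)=373248/755161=0.49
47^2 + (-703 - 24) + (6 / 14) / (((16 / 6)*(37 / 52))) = 767793 / 518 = 1482.23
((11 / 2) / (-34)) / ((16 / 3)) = -33 / 1088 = -0.03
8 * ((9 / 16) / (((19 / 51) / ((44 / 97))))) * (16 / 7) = 161568 / 12901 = 12.52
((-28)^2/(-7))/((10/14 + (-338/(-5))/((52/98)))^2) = -0.01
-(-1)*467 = 467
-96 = -96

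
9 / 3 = 3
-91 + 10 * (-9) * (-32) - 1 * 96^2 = -6427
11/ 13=0.85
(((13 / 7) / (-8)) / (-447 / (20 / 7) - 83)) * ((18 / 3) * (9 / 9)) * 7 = 195 / 4789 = 0.04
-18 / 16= -9 / 8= -1.12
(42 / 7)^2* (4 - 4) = 0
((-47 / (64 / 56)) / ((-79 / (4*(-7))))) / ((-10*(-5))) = -2303 / 7900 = -0.29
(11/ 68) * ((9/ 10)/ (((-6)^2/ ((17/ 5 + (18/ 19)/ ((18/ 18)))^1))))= 0.02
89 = 89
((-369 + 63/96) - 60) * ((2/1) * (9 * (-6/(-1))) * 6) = -1110267/4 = -277566.75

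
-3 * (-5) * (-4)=-60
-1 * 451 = -451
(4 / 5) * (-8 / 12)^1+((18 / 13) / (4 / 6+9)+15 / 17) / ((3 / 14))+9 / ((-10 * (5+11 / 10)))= 24073903 / 5864235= 4.11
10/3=3.33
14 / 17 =0.82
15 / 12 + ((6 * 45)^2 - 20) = 291525 / 4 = 72881.25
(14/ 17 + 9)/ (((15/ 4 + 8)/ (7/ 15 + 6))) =64796/ 11985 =5.41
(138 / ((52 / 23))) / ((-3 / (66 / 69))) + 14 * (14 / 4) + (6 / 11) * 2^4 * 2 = 46.99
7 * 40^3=448000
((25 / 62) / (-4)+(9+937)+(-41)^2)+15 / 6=652091 / 248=2629.40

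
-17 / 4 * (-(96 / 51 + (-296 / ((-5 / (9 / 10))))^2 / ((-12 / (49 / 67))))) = -30455179 / 41875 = -727.29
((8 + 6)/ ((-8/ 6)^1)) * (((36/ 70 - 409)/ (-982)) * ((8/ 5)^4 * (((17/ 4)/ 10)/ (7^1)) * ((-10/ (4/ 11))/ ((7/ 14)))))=1026638976/ 10740625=95.58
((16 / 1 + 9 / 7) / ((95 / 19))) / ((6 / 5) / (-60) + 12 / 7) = 1210 / 593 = 2.04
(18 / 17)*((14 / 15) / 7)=12 / 85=0.14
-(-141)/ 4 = 141/ 4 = 35.25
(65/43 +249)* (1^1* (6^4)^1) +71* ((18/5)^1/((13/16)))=908312544/2795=324977.65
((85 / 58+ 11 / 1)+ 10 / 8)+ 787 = 92883 / 116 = 800.72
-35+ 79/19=-586/19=-30.84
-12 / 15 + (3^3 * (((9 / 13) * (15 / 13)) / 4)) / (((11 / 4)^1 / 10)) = 174814 / 9295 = 18.81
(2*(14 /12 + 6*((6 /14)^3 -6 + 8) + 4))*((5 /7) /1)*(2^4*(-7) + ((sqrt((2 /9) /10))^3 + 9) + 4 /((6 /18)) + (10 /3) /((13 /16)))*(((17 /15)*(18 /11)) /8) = -2091409513 /4120116 + 617117*sqrt(5) /71309700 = -507.59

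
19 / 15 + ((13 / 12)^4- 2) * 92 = -1451933 / 25920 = -56.02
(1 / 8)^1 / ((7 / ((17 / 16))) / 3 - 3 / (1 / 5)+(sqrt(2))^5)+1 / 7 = 2512295 / 19217912 - 2601 * sqrt(2) / 686354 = 0.13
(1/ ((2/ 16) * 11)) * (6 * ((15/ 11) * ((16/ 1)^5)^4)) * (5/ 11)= 4352132950612665028942233600/ 1331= 3269821901286750585230829.00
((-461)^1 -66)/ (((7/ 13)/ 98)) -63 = -95977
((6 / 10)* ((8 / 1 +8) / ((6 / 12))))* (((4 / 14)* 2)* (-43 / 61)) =-16512 / 2135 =-7.73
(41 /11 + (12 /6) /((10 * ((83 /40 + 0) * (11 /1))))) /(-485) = -3411 /442805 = -0.01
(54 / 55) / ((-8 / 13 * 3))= -0.53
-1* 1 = -1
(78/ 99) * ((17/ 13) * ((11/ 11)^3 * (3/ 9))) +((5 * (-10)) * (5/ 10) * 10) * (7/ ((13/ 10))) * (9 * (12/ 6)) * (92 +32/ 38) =-55010331602/ 24453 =-2249635.28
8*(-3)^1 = -24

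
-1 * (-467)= 467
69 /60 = 23 /20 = 1.15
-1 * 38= -38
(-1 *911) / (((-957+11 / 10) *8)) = 4555 / 38236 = 0.12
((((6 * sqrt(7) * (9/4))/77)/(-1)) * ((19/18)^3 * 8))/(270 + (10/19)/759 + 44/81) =-8992149 * sqrt(7)/1474772152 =-0.02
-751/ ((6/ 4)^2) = -3004/ 9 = -333.78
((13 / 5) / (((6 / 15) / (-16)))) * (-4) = 416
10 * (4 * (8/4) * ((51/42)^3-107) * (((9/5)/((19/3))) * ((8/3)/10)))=-4157208/6517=-637.90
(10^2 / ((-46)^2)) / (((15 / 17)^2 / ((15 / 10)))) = 289 / 3174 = 0.09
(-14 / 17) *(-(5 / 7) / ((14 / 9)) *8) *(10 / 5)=720 / 119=6.05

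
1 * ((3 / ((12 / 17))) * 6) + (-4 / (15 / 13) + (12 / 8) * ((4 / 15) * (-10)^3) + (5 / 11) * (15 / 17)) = -2118143 / 5610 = -377.57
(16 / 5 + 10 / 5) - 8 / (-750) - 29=-8921 / 375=-23.79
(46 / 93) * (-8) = -368 / 93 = -3.96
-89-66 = -155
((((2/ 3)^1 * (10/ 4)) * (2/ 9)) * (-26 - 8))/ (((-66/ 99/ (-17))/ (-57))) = 54910/ 3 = 18303.33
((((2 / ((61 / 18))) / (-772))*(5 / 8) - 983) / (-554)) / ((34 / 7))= 648080419 / 1774049824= 0.37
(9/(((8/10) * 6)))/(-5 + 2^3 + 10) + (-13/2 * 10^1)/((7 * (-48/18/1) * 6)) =1055/1456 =0.72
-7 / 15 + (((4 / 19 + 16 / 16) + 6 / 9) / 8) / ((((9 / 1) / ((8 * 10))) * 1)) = 4153 / 2565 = 1.62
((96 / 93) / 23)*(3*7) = 672 / 713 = 0.94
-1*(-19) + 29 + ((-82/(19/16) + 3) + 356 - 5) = 6326/19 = 332.95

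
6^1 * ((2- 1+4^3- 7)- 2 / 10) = 346.80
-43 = -43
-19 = -19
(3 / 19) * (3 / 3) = 3 / 19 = 0.16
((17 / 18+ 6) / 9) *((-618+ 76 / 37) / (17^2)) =-1424375 / 866133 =-1.64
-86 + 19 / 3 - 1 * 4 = -251 / 3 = -83.67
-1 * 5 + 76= 71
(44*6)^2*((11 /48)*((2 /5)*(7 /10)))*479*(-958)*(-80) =164175498009.60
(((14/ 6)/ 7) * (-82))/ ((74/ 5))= -205/ 111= -1.85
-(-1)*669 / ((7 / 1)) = 669 / 7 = 95.57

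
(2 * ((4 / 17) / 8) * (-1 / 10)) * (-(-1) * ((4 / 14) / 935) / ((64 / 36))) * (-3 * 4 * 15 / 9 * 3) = 0.00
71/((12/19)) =112.42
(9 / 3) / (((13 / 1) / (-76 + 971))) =2685 / 13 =206.54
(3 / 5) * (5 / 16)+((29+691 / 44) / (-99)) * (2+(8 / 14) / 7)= -30593 / 40656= -0.75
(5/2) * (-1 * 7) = -35/2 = -17.50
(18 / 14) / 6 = 3 / 14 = 0.21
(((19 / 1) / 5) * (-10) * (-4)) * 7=1064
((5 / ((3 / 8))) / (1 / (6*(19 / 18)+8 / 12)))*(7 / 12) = 490 / 9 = 54.44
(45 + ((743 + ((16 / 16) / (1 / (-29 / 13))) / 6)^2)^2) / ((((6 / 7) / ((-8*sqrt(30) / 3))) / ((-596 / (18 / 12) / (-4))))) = -11742173099891677825235*sqrt(30) / 124925814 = -514821787028022.42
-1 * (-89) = 89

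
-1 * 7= -7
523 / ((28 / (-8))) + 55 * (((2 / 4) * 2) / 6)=-5891 / 42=-140.26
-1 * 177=-177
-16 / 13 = -1.23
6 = 6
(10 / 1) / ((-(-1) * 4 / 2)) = 5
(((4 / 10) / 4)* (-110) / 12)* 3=-11 / 4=-2.75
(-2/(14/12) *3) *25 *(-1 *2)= 1800/7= 257.14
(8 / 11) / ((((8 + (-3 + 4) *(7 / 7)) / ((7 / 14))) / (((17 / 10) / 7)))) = 34 / 3465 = 0.01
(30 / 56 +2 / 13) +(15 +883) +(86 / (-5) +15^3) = 7746811 / 1820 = 4256.49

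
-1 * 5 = -5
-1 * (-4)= 4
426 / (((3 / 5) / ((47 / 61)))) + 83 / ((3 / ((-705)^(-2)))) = 547.05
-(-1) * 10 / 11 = 10 / 11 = 0.91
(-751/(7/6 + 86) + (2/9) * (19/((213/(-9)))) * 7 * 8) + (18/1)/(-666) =-76802113/4121763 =-18.63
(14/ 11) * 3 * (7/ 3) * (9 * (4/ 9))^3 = 6272/ 11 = 570.18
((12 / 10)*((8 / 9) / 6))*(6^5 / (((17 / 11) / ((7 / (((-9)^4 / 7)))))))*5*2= 275968 / 4131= 66.80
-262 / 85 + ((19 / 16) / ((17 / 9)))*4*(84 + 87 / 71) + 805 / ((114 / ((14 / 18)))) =2683902511 / 12383820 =216.73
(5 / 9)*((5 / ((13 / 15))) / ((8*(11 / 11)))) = 125 / 312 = 0.40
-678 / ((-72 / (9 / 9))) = 113 / 12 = 9.42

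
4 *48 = 192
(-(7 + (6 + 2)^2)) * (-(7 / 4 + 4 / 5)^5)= 24496792821 / 3200000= 7655.25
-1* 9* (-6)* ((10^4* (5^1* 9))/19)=24300000/19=1278947.37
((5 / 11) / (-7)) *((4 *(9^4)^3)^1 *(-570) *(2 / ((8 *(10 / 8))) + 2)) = 643939343176680 / 7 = 91991334739525.71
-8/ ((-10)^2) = -2/ 25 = -0.08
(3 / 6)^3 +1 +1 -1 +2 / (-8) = 7 / 8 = 0.88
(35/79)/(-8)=-35/632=-0.06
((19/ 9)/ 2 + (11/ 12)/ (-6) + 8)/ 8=641/ 576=1.11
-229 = -229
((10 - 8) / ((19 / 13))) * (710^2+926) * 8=105045408 / 19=5528705.68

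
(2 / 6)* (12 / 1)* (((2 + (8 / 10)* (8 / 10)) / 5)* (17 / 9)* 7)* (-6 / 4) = -5236 / 125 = -41.89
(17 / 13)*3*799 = 40749 / 13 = 3134.54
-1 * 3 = -3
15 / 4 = 3.75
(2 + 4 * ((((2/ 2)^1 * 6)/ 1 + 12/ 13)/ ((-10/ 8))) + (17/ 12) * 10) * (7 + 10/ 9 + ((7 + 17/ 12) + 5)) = -361925/ 2808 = -128.89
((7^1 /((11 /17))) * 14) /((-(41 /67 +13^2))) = -55811 /62502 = -0.89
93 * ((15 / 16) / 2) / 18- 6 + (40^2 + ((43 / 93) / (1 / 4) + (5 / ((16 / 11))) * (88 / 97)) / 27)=1596.61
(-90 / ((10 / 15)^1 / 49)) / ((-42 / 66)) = 10395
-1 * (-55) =55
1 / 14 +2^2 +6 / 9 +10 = 619 / 42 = 14.74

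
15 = 15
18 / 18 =1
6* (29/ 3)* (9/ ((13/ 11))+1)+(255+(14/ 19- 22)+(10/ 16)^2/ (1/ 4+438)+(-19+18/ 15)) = 24788909371/ 34639280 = 715.63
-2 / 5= -0.40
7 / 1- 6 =1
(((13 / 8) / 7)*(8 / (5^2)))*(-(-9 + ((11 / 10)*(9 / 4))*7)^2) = -1441557 / 280000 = -5.15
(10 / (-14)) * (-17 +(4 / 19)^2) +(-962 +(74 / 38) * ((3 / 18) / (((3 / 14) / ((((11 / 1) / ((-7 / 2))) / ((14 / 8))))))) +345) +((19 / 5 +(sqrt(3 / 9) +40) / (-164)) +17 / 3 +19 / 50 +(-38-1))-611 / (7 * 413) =-637.22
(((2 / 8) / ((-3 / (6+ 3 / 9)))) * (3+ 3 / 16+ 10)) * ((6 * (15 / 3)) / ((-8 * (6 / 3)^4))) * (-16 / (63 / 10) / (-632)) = 100225 / 15289344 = 0.01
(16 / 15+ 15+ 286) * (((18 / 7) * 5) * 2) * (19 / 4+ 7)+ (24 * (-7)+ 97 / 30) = 19131529 / 210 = 91102.52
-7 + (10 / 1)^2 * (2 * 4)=793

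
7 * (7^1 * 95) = 4655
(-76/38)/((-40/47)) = 47/20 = 2.35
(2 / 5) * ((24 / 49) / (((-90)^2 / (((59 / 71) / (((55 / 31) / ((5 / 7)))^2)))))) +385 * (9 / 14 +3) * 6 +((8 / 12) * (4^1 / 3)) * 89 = 591326843093171 / 69616094625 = 8494.11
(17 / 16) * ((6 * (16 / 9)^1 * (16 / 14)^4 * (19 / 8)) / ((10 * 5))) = 165376 / 180075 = 0.92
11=11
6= 6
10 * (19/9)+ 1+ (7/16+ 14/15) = 16907/720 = 23.48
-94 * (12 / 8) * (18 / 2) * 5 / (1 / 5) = -31725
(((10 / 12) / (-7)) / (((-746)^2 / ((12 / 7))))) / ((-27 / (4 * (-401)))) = -4010 / 184067667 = -0.00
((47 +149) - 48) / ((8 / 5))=185 / 2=92.50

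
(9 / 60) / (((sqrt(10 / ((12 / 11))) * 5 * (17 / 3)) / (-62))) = -279 * sqrt(330) / 46750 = -0.11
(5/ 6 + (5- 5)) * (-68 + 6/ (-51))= -965/ 17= -56.76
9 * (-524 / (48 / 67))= -26331 / 4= -6582.75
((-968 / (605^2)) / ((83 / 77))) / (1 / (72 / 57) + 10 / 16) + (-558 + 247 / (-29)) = -6374882213 / 11252725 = -566.52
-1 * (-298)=298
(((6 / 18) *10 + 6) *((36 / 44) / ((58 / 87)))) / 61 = 126 / 671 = 0.19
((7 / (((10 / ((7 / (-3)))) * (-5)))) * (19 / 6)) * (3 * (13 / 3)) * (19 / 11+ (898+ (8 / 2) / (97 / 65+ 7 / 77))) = 8498472437 / 700425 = 12133.31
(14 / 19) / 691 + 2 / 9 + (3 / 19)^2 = 557267 / 2245059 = 0.25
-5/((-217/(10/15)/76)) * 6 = 1520/217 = 7.00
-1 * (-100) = 100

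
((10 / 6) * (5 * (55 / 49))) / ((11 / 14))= 250 / 21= 11.90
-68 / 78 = -34 / 39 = -0.87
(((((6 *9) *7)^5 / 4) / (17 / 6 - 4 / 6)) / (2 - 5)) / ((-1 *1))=3858593279184 / 13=296814867629.54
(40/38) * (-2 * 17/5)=-7.16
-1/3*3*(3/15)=-1/5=-0.20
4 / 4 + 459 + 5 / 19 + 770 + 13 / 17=397622 / 323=1231.03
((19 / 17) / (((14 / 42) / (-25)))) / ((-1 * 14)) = 1425 / 238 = 5.99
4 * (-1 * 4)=-16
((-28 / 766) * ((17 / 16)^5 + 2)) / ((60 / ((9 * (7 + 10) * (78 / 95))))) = -48967316307 / 190762188800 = -0.26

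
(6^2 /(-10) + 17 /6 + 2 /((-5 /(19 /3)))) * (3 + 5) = -26.40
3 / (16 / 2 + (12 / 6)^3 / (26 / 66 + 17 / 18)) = 795 / 3704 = 0.21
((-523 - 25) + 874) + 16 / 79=25770 / 79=326.20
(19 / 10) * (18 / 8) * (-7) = -1197 / 40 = -29.92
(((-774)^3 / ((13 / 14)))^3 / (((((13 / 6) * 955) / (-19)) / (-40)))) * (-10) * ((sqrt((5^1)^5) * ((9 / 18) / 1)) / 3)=10395283784757799250595605372928000 * sqrt(5) / 5455151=4261029839159306741852377000.00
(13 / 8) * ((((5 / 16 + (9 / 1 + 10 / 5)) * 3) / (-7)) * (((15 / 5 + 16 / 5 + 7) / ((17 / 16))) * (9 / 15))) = -698841 / 11900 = -58.73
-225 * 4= -900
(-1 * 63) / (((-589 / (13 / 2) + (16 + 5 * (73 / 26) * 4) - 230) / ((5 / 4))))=819 / 2584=0.32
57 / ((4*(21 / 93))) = 1767 / 28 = 63.11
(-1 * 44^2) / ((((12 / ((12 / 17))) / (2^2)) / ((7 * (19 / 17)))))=-1029952 / 289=-3563.85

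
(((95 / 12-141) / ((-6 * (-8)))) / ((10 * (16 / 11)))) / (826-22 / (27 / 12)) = -17567 / 75223040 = -0.00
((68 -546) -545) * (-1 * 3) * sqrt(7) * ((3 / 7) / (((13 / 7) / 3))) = 27621 * sqrt(7) / 13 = 5621.41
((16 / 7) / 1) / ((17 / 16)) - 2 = 18 / 119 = 0.15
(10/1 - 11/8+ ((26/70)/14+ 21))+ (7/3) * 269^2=992967271/5880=168871.98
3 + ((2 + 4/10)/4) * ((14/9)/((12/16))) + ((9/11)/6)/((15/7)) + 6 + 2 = 12.31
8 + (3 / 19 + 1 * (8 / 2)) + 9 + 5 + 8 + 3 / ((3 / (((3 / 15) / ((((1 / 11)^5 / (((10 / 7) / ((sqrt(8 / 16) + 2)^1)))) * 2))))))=12271677 / 931 - 161051 * sqrt(2) / 49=8533.00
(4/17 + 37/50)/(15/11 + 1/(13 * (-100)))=237094/331313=0.72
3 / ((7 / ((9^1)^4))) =19683 / 7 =2811.86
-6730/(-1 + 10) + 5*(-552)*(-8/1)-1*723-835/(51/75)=2965336/153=19381.28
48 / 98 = 24 / 49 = 0.49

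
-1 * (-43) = 43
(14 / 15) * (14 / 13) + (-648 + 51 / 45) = -41981 / 65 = -645.86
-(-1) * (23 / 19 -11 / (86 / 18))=-1.09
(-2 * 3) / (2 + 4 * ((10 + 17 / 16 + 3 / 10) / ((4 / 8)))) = -60 / 929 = -0.06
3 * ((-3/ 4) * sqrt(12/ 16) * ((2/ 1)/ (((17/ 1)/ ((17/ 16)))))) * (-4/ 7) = 9 * sqrt(3)/ 112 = 0.14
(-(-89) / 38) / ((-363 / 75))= -2225 / 4598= -0.48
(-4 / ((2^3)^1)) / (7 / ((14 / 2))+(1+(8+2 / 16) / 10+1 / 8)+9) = -8 / 191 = -0.04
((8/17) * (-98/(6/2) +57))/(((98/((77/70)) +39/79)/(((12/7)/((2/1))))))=1014992/9264031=0.11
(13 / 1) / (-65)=-1 / 5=-0.20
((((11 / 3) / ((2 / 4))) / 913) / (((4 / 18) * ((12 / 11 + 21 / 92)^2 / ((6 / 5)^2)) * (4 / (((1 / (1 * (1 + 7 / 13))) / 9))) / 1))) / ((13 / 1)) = 256036 / 6163528125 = 0.00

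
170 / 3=56.67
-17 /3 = -5.67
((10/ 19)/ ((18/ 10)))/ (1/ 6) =100/ 57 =1.75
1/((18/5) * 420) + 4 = 6049/1512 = 4.00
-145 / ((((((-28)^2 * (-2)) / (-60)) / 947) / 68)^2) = -8455675757625 / 9604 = -880432711.12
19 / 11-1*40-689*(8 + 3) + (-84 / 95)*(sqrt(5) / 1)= -83790 / 11-84*sqrt(5) / 95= -7619.25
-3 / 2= -1.50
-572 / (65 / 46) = -404.80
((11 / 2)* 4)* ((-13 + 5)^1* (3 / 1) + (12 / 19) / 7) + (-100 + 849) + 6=30455 / 133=228.98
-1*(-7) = 7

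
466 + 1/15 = 6991/15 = 466.07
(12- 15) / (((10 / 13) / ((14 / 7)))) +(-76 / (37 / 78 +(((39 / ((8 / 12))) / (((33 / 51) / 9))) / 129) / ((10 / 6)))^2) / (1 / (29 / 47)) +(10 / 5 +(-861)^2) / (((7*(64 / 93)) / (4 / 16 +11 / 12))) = 208326022503738995951 / 1160404610103680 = 179528.78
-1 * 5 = -5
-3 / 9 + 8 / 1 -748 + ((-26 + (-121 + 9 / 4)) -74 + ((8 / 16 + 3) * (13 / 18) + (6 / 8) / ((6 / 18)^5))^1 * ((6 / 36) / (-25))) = -2592851 / 2700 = -960.32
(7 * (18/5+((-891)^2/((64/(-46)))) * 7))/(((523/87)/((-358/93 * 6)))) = 69666055370919/648520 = 107423140.95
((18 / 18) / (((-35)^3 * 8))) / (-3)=1 / 1029000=0.00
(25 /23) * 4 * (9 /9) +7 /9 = 1061 /207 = 5.13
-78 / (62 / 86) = -3354 / 31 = -108.19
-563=-563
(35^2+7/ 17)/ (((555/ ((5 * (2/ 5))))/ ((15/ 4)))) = 10416/ 629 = 16.56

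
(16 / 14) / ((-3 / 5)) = -40 / 21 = -1.90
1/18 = 0.06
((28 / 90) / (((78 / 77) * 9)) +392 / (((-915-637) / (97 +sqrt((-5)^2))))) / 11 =-39419422 / 16853265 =-2.34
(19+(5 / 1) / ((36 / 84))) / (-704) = -23 / 528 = -0.04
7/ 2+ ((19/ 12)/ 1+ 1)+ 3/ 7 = 547/ 84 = 6.51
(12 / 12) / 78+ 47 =3667 / 78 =47.01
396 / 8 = 99 / 2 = 49.50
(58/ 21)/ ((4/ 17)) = 493/ 42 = 11.74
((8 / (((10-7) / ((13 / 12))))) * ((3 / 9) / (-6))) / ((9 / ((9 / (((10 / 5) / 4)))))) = -26 / 81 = -0.32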